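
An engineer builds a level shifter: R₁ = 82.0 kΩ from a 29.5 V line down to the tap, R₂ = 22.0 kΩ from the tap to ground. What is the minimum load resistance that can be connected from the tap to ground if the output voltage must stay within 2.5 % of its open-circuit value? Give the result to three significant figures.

R_L(min) ≈ 676 kΩ

Output resistance R_th = R₁‖R₂ = (82.0 × 22.0)/104.0 = 17.35 kΩ.
The fractional drop is R_th/(R_th + R_L); requiring this ≤ 0.0250 gives R_L ≥ R_th(1/0.0250 − 1) = 17.35 × 39.00 = 676 kΩ.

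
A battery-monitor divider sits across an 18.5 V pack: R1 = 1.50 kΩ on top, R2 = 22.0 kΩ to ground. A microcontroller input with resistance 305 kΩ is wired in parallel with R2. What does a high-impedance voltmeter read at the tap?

The load sits in parallel with R2: R2‖R_L = (22.0 × 305) / (22.0 + 305) = 20.52 kΩ.
V_out = 18.5 × 20.52 / (1.50 + 20.52) = 18.5 × 20.52/22.02 = 17.2 V.
(Unloaded it would have been 17.3 V.)

V_out ≈ 17.2 V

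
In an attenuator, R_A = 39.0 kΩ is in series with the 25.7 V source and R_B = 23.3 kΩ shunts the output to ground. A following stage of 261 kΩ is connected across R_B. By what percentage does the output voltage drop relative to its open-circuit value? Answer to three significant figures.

5.29 %

The divider's output (Thévenin) resistance is R_A‖R_B = 14.59 kΩ.
Fractional drop under load = R_th/(R_th + R_L) = 14.59 / (14.59 + 261) = 0.05293.
So the output falls by 5.29 %.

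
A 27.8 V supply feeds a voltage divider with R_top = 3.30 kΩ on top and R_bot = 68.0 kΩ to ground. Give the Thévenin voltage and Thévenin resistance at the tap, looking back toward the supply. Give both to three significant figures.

V_th = 26.5 V, R_th = 3.15 kΩ

V_th is the open-circuit tap voltage: 27.8 × 68.0/(3.30 + 68.0) = 26.5 V.
With the supply zeroed, R_top and R_bot appear in parallel from the tap: R_th = R_top‖R_bot = (3.30 × 68.0)/71.30 = 3.15 kΩ.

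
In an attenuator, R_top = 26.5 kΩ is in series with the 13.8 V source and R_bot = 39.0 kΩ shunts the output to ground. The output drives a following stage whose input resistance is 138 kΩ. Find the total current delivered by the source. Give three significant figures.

I ≈ 0.243 mA

R_bot‖R_L = 30.41 kΩ, so the source sees R_top + R_bot‖R_L = 56.91 kΩ.
I = 13.8 V / 56.91 kΩ = 0.243 mA.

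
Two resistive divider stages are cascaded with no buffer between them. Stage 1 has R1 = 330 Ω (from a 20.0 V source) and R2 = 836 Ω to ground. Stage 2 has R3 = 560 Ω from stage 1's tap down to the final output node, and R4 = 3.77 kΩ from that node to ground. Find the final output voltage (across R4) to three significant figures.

Stage 2 presents R3+R4 = 4330 Ω as a load on stage 1's tap.
Stage 1's lower leg becomes R2‖(R3+R4) = 700.7 Ω, so V_mid = 20.0 × 700.7/1031 = 13.60 V.
Stage 2 is itself unloaded: V_out = V_mid × R4/(R3+R4) = 13.60 × 3770/4330 = 11.8 V.

V_out ≈ 11.8 V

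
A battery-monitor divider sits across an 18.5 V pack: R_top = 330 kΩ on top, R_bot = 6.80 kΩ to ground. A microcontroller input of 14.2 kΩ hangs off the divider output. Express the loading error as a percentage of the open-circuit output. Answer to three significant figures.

The divider's output (Thévenin) resistance is R_top‖R_bot = 6.663 kΩ.
Fractional drop under load = R_th/(R_th + R_L) = 6.663 / (6.663 + 14.2) = 0.3194.
So the output falls by 31.9 %.

31.9 %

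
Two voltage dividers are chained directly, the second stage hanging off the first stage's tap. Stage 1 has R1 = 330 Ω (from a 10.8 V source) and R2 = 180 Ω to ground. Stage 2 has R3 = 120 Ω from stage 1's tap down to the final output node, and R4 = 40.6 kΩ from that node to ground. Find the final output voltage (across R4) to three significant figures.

Stage 2 presents R3+R4 = 40720 Ω as a load on stage 1's tap.
Stage 1's lower leg becomes R2‖(R3+R4) = 179.2 Ω, so V_mid = 10.8 × 179.2/509.2 = 3.801 V.
Stage 2 is itself unloaded: V_out = V_mid × R4/(R3+R4) = 3.801 × 40600/40720 = 3.79 V.

V_out ≈ 3.79 V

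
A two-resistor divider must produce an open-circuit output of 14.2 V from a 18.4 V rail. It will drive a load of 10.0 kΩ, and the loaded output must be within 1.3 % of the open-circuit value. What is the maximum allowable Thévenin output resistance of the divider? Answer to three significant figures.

Loading drop = R_th/(R_th + R_L) ≤ 0.0130, so R_th ≤ R_L · ε/(1−ε) = 10.0 kΩ × 0.0130/0.9870 = 132 Ω.

R_th ≤ 132 Ω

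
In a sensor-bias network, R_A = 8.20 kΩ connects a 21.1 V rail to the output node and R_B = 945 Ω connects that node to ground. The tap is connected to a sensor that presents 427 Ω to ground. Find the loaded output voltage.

The load sits in parallel with R_B: R_B‖R_L = (945 × 427) / (945 + 427) = 294.1 Ω.
V_out = 21.1 × 294.1 / (8200 + 294.1) = 21.1 × 294.1/8494 = 0.731 V.

V_out ≈ 0.731 V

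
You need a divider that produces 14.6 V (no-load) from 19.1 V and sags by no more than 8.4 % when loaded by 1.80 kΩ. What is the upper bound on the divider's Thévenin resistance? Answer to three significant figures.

Loading drop = R_th/(R_th + R_L) ≤ 0.0840, so R_th ≤ R_L · ε/(1−ε) = 1.80 kΩ × 0.0840/0.9160 = 165 Ω.
(Any R1, R2 with R2/(R1+R2) = 0.764 and R1‖R2 ≤ 165 Ω will meet the spec.)

R_th ≤ 165 Ω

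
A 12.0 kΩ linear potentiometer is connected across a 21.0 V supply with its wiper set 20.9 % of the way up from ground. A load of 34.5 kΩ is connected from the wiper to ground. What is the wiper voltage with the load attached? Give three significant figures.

V ≈ 4.15 V

The wiper splits the pot into (1−α)R = 9.492 kΩ above and αR = 2.508 kΩ below.
Lower section ‖ load = 2.338 kΩ.
V_wiper = 21.0 × 2.338/(9.492 + 2.338) = 4.15 V.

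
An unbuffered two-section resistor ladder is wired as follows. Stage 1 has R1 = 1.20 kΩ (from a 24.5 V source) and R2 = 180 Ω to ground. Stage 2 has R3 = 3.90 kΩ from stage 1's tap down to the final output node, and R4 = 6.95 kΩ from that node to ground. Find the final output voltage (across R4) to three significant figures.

V_out ≈ 2.02 V

Stage 2 presents R3+R4 = 10850 Ω as a load on stage 1's tap.
Stage 1's lower leg becomes R2‖(R3+R4) = 177.1 Ω, so V_mid = 24.5 × 177.1/1377 = 3.150 V.
Stage 2 is itself unloaded: V_out = V_mid × R4/(R3+R4) = 3.150 × 6950/10850 = 2.02 V.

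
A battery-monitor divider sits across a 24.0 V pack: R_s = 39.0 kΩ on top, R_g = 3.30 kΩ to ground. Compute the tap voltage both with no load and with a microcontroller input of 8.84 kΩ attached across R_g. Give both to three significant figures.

Unloaded: 1.87 V; loaded: 1.39 V

Open-circuit: V = 24.0 × 3.30/(39.0 + 3.30) = 1.87 V.
With the load, R_g becomes R_g‖R_L = 2.403 kΩ, so V = 24.0 × 2.403/41.40 = 1.39 V.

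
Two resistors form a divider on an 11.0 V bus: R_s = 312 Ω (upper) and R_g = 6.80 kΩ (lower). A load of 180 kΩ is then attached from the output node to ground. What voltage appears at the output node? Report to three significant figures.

The load sits in parallel with R_g: R_g‖R_L = (6800 × 180000) / (6800 + 180000) = 6552 Ω.
V_out = 11.0 × 6552 / (312 + 6552) = 11.0 × 6552/6864 = 10.5 V.
(Unloaded it would have been 10.5 V.)

V_out ≈ 10.5 V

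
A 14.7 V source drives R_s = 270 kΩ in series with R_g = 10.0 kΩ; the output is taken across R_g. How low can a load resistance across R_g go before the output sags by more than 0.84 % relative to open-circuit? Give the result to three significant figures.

R_L(min) ≈ 1.14 MΩ

Output resistance R_th = R_s‖R_g = (270 × 10.0)/280.0 = 9.643 kΩ.
The fractional drop is R_th/(R_th + R_L); requiring this ≤ 0.00840 gives R_L ≥ R_th(1/0.00840 − 1) = 9.643 × 118.0 = 1.14 MΩ.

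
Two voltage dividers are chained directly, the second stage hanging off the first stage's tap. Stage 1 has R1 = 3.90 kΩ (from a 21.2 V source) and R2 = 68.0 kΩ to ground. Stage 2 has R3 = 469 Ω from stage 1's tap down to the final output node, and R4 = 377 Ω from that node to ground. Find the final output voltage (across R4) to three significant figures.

V_out ≈ 1.67 V

Stage 2 presents R3+R4 = 846.0 Ω as a load on stage 1's tap.
Stage 1's lower leg becomes R2‖(R3+R4) = 835.6 Ω, so V_mid = 21.2 × 835.6/4736 = 3.741 V.
Stage 2 is itself unloaded: V_out = V_mid × R4/(R3+R4) = 3.741 × 377/846.0 = 1.67 V.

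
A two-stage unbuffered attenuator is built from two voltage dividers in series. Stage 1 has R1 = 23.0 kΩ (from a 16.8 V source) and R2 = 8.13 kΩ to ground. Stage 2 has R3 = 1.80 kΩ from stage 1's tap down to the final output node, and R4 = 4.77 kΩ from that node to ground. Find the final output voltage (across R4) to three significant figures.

V_out ≈ 1.66 V

Stage 2 presents R3+R4 = 6.570 kΩ as a load on stage 1's tap.
Stage 1's lower leg becomes R2‖(R3+R4) = 3.634 kΩ, so V_mid = 16.8 × 3.634/26.63 = 2.292 V.
Stage 2 is itself unloaded: V_out = V_mid × R4/(R3+R4) = 2.292 × 4.77/6.570 = 1.66 V.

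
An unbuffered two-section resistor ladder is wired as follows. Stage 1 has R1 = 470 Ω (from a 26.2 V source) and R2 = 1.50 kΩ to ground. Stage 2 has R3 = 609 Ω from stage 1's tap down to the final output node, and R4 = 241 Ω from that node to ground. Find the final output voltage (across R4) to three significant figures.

Stage 2 presents R3+R4 = 850.0 Ω as a load on stage 1's tap.
Stage 1's lower leg becomes R2‖(R3+R4) = 542.6 Ω, so V_mid = 26.2 × 542.6/1013 = 14.04 V.
Stage 2 is itself unloaded: V_out = V_mid × R4/(R3+R4) = 14.04 × 241/850.0 = 3.98 V.

V_out ≈ 3.98 V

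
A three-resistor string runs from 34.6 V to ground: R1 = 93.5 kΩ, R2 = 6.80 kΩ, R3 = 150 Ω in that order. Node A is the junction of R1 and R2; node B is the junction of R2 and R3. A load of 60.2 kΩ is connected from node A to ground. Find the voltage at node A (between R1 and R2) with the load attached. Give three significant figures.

V ≈ 2.16 V

Below node A the series string R2+R3 = 6950 Ω sits in parallel with the 60200 Ω load: 6231 Ω.
V_A = 34.6 × 6231/(93500 + 6231) = 2.16 V.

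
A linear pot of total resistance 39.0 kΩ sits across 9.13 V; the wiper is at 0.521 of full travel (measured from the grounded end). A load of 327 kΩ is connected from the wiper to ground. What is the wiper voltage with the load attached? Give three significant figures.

The wiper splits the pot into (1−α)R = 18.68 kΩ above and αR = 20.32 kΩ below.
Lower section ‖ load = 19.13 kΩ.
V_wiper = 9.13 × 19.13/(18.68 + 19.13) = 4.62 V.

V ≈ 4.62 V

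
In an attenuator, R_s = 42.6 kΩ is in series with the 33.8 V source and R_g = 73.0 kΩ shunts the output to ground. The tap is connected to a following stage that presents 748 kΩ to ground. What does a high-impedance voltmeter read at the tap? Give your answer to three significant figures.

V_out ≈ 20.6 V

The load sits in parallel with R_g: R_g‖R_L = (73.0 × 748) / (73.0 + 748) = 66.51 kΩ.
V_out = 33.8 × 66.51 / (42.6 + 66.51) = 33.8 × 66.51/109.1 = 20.6 V.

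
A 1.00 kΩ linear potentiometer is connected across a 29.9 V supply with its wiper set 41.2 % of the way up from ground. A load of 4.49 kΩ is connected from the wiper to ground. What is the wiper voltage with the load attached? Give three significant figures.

V ≈ 11.7 V

The wiper splits the pot into (1−α)R = 588.0 Ω above and αR = 412.0 Ω below.
Lower section ‖ load = 377.4 Ω.
V_wiper = 29.9 × 377.4/(588.0 + 377.4) = 11.7 V.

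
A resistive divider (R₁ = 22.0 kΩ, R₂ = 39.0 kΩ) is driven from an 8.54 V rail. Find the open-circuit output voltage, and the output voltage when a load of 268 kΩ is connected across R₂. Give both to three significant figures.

Open-circuit: V = 8.54 × 39.0/(22.0 + 39.0) = 5.46 V.
With the load, R₂ becomes R₂‖R_L = 34.05 kΩ, so V = 8.54 × 34.05/56.05 = 5.19 V.

Unloaded: 5.46 V; loaded: 5.19 V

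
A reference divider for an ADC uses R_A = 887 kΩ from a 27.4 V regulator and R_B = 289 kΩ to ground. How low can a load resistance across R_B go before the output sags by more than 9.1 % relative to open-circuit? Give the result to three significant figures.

Output resistance R_th = R_A‖R_B = (887 × 289)/1176 = 218.0 kΩ.
The fractional drop is R_th/(R_th + R_L); requiring this ≤ 0.0910 gives R_L ≥ R_th(1/0.0910 − 1) = 218.0 × 9.989 = 2.18 MΩ.

R_L(min) ≈ 2.18 MΩ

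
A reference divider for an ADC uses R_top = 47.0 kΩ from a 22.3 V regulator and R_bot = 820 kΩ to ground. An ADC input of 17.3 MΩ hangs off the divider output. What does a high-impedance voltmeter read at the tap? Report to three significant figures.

V_out ≈ 21.0 V

The load sits in parallel with R_bot: R_bot‖R_L = (820 × 17300) / (820 + 17300) = 782.9 kΩ.
V_out = 22.3 × 782.9 / (47.0 + 782.9) = 22.3 × 782.9/829.9 = 21.0 V.
(Unloaded it would have been 21.1 V.)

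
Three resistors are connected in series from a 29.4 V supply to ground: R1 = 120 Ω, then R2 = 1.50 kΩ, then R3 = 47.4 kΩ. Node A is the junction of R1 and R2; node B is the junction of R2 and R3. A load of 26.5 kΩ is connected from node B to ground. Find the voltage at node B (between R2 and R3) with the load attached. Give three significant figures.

V ≈ 26.8 V

At node B, R3 is in parallel with the load: R3‖R_L = 17000 Ω.
Below node A the resistance is R2 + (R3‖R_L) = 18500 Ω, so V_A = 29.4 × 18500/18620 = 29.21 V.
Then V_B = V_A × (R3‖R_L)/(R2 + R3‖R_L) = 29.21 × 17000/18500 = 26.8 V.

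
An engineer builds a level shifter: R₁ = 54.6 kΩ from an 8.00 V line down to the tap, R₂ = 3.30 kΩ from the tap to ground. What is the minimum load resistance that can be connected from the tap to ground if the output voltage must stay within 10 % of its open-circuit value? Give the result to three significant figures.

R_L(min) ≈ 28.0 kΩ

Output resistance R_th = R₁‖R₂ = (54.6 × 3.30)/57.90 = 3.112 kΩ.
The fractional drop is R_th/(R_th + R_L); requiring this ≤ 0.100 gives R_L ≥ R_th(1/0.100 − 1) = 3.112 × 9.000 = 28.0 kΩ.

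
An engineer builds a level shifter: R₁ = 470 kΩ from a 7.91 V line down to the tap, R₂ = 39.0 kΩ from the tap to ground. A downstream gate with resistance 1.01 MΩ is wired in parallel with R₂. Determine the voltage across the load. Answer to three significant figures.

V_out ≈ 0.585 V

The load sits in parallel with R₂: R₂‖R_L = (39.0 × 1010) / (39.0 + 1010) = 37.55 kΩ.
V_out = 7.91 × 37.55 / (470 + 37.55) = 7.91 × 37.55/507.6 = 0.585 V.
(Unloaded it would have been 0.606 V.)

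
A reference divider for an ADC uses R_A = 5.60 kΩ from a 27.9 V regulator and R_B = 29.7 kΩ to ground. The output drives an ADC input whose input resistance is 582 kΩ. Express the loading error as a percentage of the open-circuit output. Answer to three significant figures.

0.803 %

The divider's output (Thévenin) resistance is R_A‖R_B = 4.712 kΩ.
Fractional drop under load = R_th/(R_th + R_L) = 4.712 / (4.712 + 582) = 0.008031.
So the output falls by 0.803 %.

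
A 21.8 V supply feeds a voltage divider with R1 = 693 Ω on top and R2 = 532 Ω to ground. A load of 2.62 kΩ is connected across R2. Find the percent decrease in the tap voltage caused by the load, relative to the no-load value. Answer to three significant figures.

10.3 %

Unloaded V = 21.8 × 532/1225 = 9.4674 V.
Loaded: R2‖R_L = 442.2 Ω, giving V = 21.8 × 442.2/1135 = 8.4920 V.
Drop = (9.4674 − 8.4920) / 9.4674 = 10.3 %.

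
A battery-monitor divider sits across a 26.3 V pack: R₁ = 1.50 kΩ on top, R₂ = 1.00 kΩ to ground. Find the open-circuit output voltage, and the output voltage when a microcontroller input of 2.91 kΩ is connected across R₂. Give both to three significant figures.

Unloaded: 10.5 V; loaded: 8.72 V

Open-circuit: V = 26.3 × 1.00/(1.50 + 1.00) = 10.5 V.
With the load, R₂ becomes R₂‖R_L = 0.7442 kΩ, so V = 26.3 × 0.7442/2.244 = 8.72 V.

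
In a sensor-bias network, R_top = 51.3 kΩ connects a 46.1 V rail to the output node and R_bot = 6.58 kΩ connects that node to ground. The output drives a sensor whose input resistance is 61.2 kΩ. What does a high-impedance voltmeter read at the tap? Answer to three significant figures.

V_out ≈ 4.78 V

The load sits in parallel with R_bot: R_bot‖R_L = (6.58 × 61.2) / (6.58 + 61.2) = 5.941 kΩ.
V_out = 46.1 × 5.941 / (51.3 + 5.941) = 46.1 × 5.941/57.24 = 4.78 V.
(Unloaded it would have been 5.24 V.)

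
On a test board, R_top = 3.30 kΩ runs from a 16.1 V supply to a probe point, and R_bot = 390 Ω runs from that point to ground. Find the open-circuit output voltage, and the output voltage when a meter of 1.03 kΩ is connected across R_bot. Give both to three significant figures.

Unloaded: 1.70 V; loaded: 1.27 V

Open-circuit: V = 16.1 × 390/(3300 + 390) = 1.70 V.
With the load, R_bot becomes R_bot‖R_L = 282.9 Ω, so V = 16.1 × 282.9/3583 = 1.27 V.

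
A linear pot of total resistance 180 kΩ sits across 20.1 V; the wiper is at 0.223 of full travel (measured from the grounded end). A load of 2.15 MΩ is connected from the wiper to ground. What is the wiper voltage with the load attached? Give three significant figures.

V ≈ 4.42 V

The wiper splits the pot into (1−α)R = 139.9 kΩ above and αR = 40.14 kΩ below.
Lower section ‖ load = 39.40 kΩ.
V_wiper = 20.1 × 39.40/(139.9 + 39.40) = 4.42 V.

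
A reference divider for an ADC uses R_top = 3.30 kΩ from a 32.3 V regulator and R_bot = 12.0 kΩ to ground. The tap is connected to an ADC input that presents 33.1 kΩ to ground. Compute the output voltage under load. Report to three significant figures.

V_out ≈ 23.5 V

The load sits in parallel with R_bot: R_bot‖R_L = (12.0 × 33.1) / (12.0 + 33.1) = 8.807 kΩ.
V_out = 32.3 × 8.807 / (3.30 + 8.807) = 32.3 × 8.807/12.11 = 23.5 V.
(Unloaded it would have been 25.3 V.)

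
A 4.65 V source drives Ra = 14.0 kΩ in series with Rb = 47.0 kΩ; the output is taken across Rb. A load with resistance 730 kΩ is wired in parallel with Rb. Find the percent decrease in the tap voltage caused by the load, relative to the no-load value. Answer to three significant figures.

1.46 %

The divider's output (Thévenin) resistance is Ra‖Rb = 10.79 kΩ.
Fractional drop under load = R_th/(R_th + R_L) = 10.79 / (10.79 + 730) = 0.01456.
So the output falls by 1.46 %.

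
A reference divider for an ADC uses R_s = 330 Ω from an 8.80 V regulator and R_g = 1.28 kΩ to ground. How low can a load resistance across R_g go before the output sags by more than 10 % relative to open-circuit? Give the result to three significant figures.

R_L(min) ≈ 2.36 kΩ

Output resistance R_th = R_s‖R_g = (330 × 1280)/1610 = 262.4 Ω.
The fractional drop is R_th/(R_th + R_L); requiring this ≤ 0.100 gives R_L ≥ R_th(1/0.100 − 1) = 262.4 × 9.000 = 2.36 kΩ.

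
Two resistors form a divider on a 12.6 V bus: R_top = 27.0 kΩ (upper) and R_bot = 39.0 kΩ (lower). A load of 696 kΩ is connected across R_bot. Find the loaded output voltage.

The load sits in parallel with R_bot: R_bot‖R_L = (39.0 × 696) / (39.0 + 696) = 36.93 kΩ.
V_out = 12.6 × 36.93 / (27.0 + 36.93) = 12.6 × 36.93/63.93 = 7.28 V.
(Unloaded it would have been 7.45 V.)

V_out ≈ 7.28 V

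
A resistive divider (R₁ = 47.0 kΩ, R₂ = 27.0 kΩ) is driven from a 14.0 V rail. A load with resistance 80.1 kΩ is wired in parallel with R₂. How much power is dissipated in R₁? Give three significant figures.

Total resistance from the source is R₁ + (R₂‖R_L) = 67.19 kΩ, so I = 14.0/67.19 kΩ = 0.2084 mA.
P = I²·R₁ = (0.2084 mA)² × 47.0 kΩ = 2.04 mW.

P ≈ 2.04 mW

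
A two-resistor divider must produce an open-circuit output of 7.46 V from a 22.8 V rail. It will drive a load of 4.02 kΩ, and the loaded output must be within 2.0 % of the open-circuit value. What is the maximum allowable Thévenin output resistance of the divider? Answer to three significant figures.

R_th ≤ 82.0 Ω

Loading drop = R_th/(R_th + R_L) ≤ 0.0200, so R_th ≤ R_L · ε/(1−ε) = 4.02 kΩ × 0.0200/0.9800 = 82.0 Ω.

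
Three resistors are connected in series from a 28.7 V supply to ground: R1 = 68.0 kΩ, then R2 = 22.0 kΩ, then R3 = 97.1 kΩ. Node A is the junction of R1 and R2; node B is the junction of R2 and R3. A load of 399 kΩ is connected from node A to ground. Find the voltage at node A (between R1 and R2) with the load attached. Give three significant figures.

V ≈ 16.5 V

Below node A the series string R2+R3 = 119.1 kΩ sits in parallel with the 399 kΩ load: 91.72 kΩ.
V_A = 28.7 × 91.72/(68.0 + 91.72) = 16.5 V.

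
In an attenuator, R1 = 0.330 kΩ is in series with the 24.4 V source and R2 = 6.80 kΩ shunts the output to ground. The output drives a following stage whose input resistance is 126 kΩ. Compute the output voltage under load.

The load sits in parallel with R2: R2‖R_L = (6800 × 126000) / (6800 + 126000) = 6452 Ω.
V_out = 24.4 × 6452 / (330 + 6452) = 24.4 × 6452/6782 = 23.2 V.
(Unloaded it would have been 23.3 V.)

V_out ≈ 23.2 V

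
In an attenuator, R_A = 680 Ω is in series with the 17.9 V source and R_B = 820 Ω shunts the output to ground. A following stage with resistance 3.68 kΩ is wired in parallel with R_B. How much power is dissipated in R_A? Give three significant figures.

P ≈ 119 mW

Total resistance from the source is R_A + (R_B‖R_L) = 1351 Ω, so I = 17.9/1351 Ω = 13.25 mA.
P = I²·R_A = (13.25 mA)² × 680 Ω = 119 mW.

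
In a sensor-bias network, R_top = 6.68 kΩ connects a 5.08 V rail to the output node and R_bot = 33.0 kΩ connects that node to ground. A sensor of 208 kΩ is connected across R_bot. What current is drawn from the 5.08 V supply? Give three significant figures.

R_bot‖R_L = 28.48 kΩ, so the source sees R_top + R_bot‖R_L = 35.16 kΩ.
I = 5.08 V / 35.16 kΩ = 0.144 mA.

I ≈ 0.144 mA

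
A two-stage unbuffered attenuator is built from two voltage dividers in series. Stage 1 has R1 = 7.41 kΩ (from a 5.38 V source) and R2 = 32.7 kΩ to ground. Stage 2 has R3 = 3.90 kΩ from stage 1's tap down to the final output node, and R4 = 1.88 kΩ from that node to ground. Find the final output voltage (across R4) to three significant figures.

Stage 2 presents R3+R4 = 5.780 kΩ as a load on stage 1's tap.
Stage 1's lower leg becomes R2‖(R3+R4) = 4.912 kΩ, so V_mid = 5.38 × 4.912/12.32 = 2.145 V.
Stage 2 is itself unloaded: V_out = V_mid × R4/(R3+R4) = 2.145 × 1.88/5.780 = 0.698 V.

V_out ≈ 0.698 V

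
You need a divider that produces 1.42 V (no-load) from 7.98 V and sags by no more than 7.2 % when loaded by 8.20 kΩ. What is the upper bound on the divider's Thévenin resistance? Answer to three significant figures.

Loading drop = R_th/(R_th + R_L) ≤ 0.0720, so R_th ≤ R_L · ε/(1−ε) = 8.20 kΩ × 0.0720/0.9280 = 636 Ω.
(Any R1, R2 with R2/(R1+R2) = 0.178 and R1‖R2 ≤ 636 Ω will meet the spec.)

R_th ≤ 636 Ω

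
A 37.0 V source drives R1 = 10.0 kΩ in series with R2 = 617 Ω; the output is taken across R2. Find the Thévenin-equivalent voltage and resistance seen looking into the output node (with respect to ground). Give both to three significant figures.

V_th = 2.15 V, R_th = 581 Ω

V_th is the open-circuit tap voltage: 37.0 × 617/(10000 + 617) = 2.15 V.
With the supply zeroed, R1 and R2 appear in parallel from the tap: R_th = R1‖R2 = (10000 × 617)/10620 = 581 Ω.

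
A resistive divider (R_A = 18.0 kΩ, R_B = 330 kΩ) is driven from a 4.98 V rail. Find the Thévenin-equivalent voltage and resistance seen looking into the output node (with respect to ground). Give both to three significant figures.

V_th is the open-circuit tap voltage: 4.98 × 330/(18.0 + 330) = 4.72 V.
With the supply zeroed, R_A and R_B appear in parallel from the tap: R_th = R_A‖R_B = (18.0 × 330)/348.0 = 17.1 kΩ.

V_th = 4.72 V, R_th = 17.1 kΩ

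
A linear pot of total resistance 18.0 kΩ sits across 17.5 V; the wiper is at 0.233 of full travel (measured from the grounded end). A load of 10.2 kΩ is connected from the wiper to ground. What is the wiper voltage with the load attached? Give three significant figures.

V ≈ 3.10 V

The wiper splits the pot into (1−α)R = 13.81 kΩ above and αR = 4.194 kΩ below.
Lower section ‖ load = 2.972 kΩ.
V_wiper = 17.5 × 2.972/(13.81 + 2.972) = 3.10 V.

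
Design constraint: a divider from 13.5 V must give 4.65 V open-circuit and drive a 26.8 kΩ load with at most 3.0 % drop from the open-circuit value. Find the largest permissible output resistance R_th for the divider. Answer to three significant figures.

Loading drop = R_th/(R_th + R_L) ≤ 0.0300, so R_th ≤ R_L · ε/(1−ε) = 26.8 kΩ × 0.0300/0.9700 = 829 Ω.
(Any R1, R2 with R2/(R1+R2) = 0.344 and R1‖R2 ≤ 829 Ω will meet the spec.)

R_th ≤ 829 Ω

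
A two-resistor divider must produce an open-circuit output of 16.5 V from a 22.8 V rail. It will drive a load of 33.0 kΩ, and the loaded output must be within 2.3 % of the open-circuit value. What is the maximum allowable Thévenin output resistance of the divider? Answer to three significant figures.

Loading drop = R_th/(R_th + R_L) ≤ 0.0230, so R_th ≤ R_L · ε/(1−ε) = 33.0 kΩ × 0.0230/0.9770 = 777 Ω.
(Any R1, R2 with R2/(R1+R2) = 0.724 and R1‖R2 ≤ 777 Ω will meet the spec.)

R_th ≤ 777 Ω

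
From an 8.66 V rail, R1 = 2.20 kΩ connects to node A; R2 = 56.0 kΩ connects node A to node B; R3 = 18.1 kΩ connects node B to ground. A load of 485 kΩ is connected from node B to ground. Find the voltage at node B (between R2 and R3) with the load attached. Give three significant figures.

V ≈ 2.00 V

At node B, R3 is in parallel with the load: R3‖R_L = 17.45 kΩ.
Below node A the resistance is R2 + (R3‖R_L) = 73.45 kΩ, so V_A = 8.66 × 73.45/75.65 = 8.408 V.
Then V_B = V_A × (R3‖R_L)/(R2 + R3‖R_L) = 8.408 × 17.45/73.45 = 2.00 V.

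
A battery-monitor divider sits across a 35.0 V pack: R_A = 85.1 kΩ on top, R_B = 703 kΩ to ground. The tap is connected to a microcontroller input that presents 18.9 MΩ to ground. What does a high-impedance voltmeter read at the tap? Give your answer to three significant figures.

The load sits in parallel with R_B: R_B‖R_L = (703 × 18900) / (703 + 18900) = 677.8 kΩ.
V_out = 35.0 × 677.8 / (85.1 + 677.8) = 35.0 × 677.8/762.9 = 31.1 V.

V_out ≈ 31.1 V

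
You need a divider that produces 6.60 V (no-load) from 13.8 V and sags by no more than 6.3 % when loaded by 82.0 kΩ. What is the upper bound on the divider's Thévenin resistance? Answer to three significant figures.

Loading drop = R_th/(R_th + R_L) ≤ 0.0630, so R_th ≤ R_L · ε/(1−ε) = 82.0 kΩ × 0.0630/0.9370 = 5.51 kΩ.
(Any R1, R2 with R2/(R1+R2) = 0.478 and R1‖R2 ≤ 5.51 kΩ will meet the spec.)

R_th ≤ 5.51 kΩ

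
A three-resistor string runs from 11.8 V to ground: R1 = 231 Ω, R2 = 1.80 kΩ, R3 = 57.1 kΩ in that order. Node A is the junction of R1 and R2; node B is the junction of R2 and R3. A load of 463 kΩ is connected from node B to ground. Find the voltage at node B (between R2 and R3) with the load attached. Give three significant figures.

At node B, R3 is in parallel with the load: R3‖R_L = 50830 Ω.
Below node A the resistance is R2 + (R3‖R_L) = 52630 Ω, so V_A = 11.8 × 52630/52860 = 11.75 V.
Then V_B = V_A × (R3‖R_L)/(R2 + R3‖R_L) = 11.75 × 50830/52630 = 11.3 V.

V ≈ 11.3 V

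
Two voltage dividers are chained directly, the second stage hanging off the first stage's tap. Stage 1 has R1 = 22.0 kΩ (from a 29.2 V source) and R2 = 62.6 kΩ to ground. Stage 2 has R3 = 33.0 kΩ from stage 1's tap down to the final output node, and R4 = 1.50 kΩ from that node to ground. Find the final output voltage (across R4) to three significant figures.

V_out ≈ 0.638 V

Stage 2 presents R3+R4 = 34.50 kΩ as a load on stage 1's tap.
Stage 1's lower leg becomes R2‖(R3+R4) = 22.24 kΩ, so V_mid = 29.2 × 22.24/44.24 = 14.68 V.
Stage 2 is itself unloaded: V_out = V_mid × R4/(R3+R4) = 14.68 × 1.50/34.50 = 0.638 V.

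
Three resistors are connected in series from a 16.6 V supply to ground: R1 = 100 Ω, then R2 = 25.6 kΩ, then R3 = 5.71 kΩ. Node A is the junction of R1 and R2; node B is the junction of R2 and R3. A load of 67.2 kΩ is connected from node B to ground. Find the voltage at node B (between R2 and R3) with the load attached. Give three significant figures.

V ≈ 2.82 V

At node B, R3 is in parallel with the load: R3‖R_L = 5263 Ω.
Below node A the resistance is R2 + (R3‖R_L) = 30860 Ω, so V_A = 16.6 × 30860/30960 = 16.55 V.
Then V_B = V_A × (R3‖R_L)/(R2 + R3‖R_L) = 16.55 × 5263/30860 = 2.82 V.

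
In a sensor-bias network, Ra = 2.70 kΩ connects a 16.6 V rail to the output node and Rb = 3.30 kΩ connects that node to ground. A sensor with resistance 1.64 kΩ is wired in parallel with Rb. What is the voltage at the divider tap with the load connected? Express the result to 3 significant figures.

The load sits in parallel with Rb: Rb‖R_L = (3.30 × 1.64) / (3.30 + 1.64) = 1.096 kΩ.
V_out = 16.6 × 1.096 / (2.70 + 1.096) = 16.6 × 1.096/3.796 = 4.79 V.

V_out ≈ 4.79 V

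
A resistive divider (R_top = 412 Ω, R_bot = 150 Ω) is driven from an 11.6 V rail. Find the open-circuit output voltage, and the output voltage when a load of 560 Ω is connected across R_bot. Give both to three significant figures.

Unloaded: 3.10 V; loaded: 2.59 V

Open-circuit: V = 11.6 × 150/(412 + 150) = 3.10 V.
With the load, R_bot becomes R_bot‖R_L = 118.3 Ω, so V = 11.6 × 118.3/530.3 = 2.59 V.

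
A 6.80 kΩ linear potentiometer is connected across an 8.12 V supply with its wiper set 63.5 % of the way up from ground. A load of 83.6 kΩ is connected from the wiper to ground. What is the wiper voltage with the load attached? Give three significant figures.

V ≈ 5.06 V

The wiper splits the pot into (1−α)R = 2.482 kΩ above and αR = 4.318 kΩ below.
Lower section ‖ load = 4.106 kΩ.
V_wiper = 8.12 × 4.106/(2.482 + 4.106) = 5.06 V.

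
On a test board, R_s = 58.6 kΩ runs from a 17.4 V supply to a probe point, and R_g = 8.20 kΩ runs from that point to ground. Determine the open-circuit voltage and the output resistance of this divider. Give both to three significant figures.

V_th = 2.14 V, R_th = 7.19 kΩ

V_th is the open-circuit tap voltage: 17.4 × 8.20/(58.6 + 8.20) = 2.14 V.
With the supply zeroed, R_s and R_g appear in parallel from the tap: R_th = R_s‖R_g = (58.6 × 8.20)/66.80 = 7.19 kΩ.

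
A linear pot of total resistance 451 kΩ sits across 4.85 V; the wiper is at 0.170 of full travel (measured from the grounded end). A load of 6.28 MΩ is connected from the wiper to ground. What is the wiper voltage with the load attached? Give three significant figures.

V ≈ 0.816 V

The wiper splits the pot into (1−α)R = 374.3 kΩ above and αR = 76.67 kΩ below.
Lower section ‖ load = 75.75 kΩ.
V_wiper = 4.85 × 75.75/(374.3 + 75.75) = 0.816 V.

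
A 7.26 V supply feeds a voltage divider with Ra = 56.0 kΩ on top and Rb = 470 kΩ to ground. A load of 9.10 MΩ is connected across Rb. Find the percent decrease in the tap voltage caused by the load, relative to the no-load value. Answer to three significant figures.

0.547 %

The divider's output (Thévenin) resistance is Ra‖Rb = 50.04 kΩ.
Fractional drop under load = R_th/(R_th + R_L) = 50.04 / (50.04 + 9100) = 0.005469.
So the output falls by 0.547 %.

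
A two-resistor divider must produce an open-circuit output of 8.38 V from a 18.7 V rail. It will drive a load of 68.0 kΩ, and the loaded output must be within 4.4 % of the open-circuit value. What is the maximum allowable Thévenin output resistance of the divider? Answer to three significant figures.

R_th ≤ 3.13 kΩ

Loading drop = R_th/(R_th + R_L) ≤ 0.0440, so R_th ≤ R_L · ε/(1−ε) = 68.0 kΩ × 0.0440/0.9560 = 3.13 kΩ.
(Any R1, R2 with R2/(R1+R2) = 0.448 and R1‖R2 ≤ 3.13 kΩ will meet the spec.)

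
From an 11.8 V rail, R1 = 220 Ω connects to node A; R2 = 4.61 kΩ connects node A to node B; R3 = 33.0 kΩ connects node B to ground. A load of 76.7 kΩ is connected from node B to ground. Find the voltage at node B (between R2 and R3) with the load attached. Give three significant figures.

At node B, R3 is in parallel with the load: R3‖R_L = 23070 Ω.
Below node A the resistance is R2 + (R3‖R_L) = 27680 Ω, so V_A = 11.8 × 27680/27900 = 11.71 V.
Then V_B = V_A × (R3‖R_L)/(R2 + R3‖R_L) = 11.71 × 23070/27680 = 9.76 V.

V ≈ 9.76 V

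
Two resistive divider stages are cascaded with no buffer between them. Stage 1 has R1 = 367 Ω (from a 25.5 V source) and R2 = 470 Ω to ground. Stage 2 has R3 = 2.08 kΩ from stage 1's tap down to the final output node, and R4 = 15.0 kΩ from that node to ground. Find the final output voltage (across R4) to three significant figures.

V_out ≈ 12.4 V

Stage 2 presents R3+R4 = 17080 Ω as a load on stage 1's tap.
Stage 1's lower leg becomes R2‖(R3+R4) = 457.4 Ω, so V_mid = 25.5 × 457.4/824.4 = 14.15 V.
Stage 2 is itself unloaded: V_out = V_mid × R4/(R3+R4) = 14.15 × 15000/17080 = 12.4 V.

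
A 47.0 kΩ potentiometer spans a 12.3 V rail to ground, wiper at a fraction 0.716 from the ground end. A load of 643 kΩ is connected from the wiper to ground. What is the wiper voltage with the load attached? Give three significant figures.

The wiper splits the pot into (1−α)R = 13.35 kΩ above and αR = 33.65 kΩ below.
Lower section ‖ load = 31.98 kΩ.
V_wiper = 12.3 × 31.98/(13.35 + 31.98) = 8.68 V.

V ≈ 8.68 V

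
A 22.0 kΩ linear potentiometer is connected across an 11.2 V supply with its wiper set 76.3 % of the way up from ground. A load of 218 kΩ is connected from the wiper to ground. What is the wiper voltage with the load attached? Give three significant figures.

V ≈ 8.39 V

The wiper splits the pot into (1−α)R = 5.214 kΩ above and αR = 16.79 kΩ below.
Lower section ‖ load = 15.59 kΩ.
V_wiper = 11.2 × 15.59/(5.214 + 15.59) = 8.39 V.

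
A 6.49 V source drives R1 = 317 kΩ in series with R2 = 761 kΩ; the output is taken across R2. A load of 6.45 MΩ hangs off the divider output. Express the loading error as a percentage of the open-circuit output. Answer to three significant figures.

3.35 %

The divider's output (Thévenin) resistance is R1‖R2 = 223.8 kΩ.
Fractional drop under load = R_th/(R_th + R_L) = 223.8 / (223.8 + 6450) = 0.03353.
So the output falls by 3.35 %.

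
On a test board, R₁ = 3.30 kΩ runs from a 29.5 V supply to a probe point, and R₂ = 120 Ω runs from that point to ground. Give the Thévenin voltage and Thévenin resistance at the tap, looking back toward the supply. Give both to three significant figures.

V_th is the open-circuit tap voltage: 29.5 × 120/(3300 + 120) = 1.04 V.
With the supply zeroed, R₁ and R₂ appear in parallel from the tap: R_th = R₁‖R₂ = (3300 × 120)/3420 = 116 Ω.

V_th = 1.04 V, R_th = 116 Ω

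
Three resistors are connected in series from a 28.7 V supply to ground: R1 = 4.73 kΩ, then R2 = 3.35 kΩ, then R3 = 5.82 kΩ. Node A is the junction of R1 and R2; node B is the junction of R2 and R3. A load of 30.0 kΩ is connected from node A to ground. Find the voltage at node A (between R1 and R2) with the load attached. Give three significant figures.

Below node A the series string R2+R3 = 9.170 kΩ sits in parallel with the 30.0 kΩ load: 7.023 kΩ.
V_A = 28.7 × 7.023/(4.73 + 7.023) = 17.1 V.

V ≈ 17.1 V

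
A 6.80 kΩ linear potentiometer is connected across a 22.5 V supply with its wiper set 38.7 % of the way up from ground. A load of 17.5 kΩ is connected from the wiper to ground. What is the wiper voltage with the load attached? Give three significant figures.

V ≈ 7.97 V

The wiper splits the pot into (1−α)R = 4.168 kΩ above and αR = 2.632 kΩ below.
Lower section ‖ load = 2.288 kΩ.
V_wiper = 22.5 × 2.288/(4.168 + 2.288) = 7.97 V.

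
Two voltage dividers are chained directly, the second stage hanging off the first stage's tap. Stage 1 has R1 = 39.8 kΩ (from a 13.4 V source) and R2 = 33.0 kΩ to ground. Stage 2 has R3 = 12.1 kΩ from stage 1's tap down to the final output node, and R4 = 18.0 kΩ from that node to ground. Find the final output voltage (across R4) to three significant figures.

Stage 2 presents R3+R4 = 30.10 kΩ as a load on stage 1's tap.
Stage 1's lower leg becomes R2‖(R3+R4) = 15.74 kΩ, so V_mid = 13.4 × 15.74/55.54 = 3.798 V.
Stage 2 is itself unloaded: V_out = V_mid × R4/(R3+R4) = 3.798 × 18.0/30.10 = 2.27 V.

V_out ≈ 2.27 V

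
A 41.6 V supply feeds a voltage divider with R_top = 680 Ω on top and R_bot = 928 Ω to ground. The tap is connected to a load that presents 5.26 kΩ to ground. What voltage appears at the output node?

The load sits in parallel with R_bot: R_bot‖R_L = (928 × 5260) / (928 + 5260) = 788.8 Ω.
V_out = 41.6 × 788.8 / (680 + 788.8) = 41.6 × 788.8/1469 = 22.3 V.

V_out ≈ 22.3 V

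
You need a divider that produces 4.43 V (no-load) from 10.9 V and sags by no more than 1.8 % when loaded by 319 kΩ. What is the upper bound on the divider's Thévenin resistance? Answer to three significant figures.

Loading drop = R_th/(R_th + R_L) ≤ 0.0180, so R_th ≤ R_L · ε/(1−ε) = 319 kΩ × 0.0180/0.9820 = 5.85 kΩ.
(Any R1, R2 with R2/(R1+R2) = 0.406 and R1‖R2 ≤ 5.85 kΩ will meet the spec.)

R_th ≤ 5.85 kΩ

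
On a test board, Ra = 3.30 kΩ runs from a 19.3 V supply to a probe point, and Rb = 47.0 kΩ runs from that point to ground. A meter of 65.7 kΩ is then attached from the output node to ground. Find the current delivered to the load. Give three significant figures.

I_L ≈ 0.262 mA

Rb‖R_L = 27.40 kΩ; V_out = 19.3 × 27.40/30.70 = 17.23 V.
I_L = V_out / R_L = 17.23 / 65.7 kΩ = 0.262 mA.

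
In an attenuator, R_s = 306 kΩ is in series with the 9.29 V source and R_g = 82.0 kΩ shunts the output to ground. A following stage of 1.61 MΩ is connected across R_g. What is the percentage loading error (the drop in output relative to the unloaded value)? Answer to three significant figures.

3.86 %

The divider's output (Thévenin) resistance is R_s‖R_g = 64.67 kΩ.
Fractional drop under load = R_th/(R_th + R_L) = 64.67 / (64.67 + 1610) = 0.03862.
So the output falls by 3.86 %.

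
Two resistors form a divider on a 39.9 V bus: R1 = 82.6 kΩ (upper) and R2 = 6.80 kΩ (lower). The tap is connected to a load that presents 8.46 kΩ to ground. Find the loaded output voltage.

V_out ≈ 1.74 V

The load sits in parallel with R2: R2‖R_L = (6.80 × 8.46) / (6.80 + 8.46) = 3.770 kΩ.
V_out = 39.9 × 3.770 / (82.6 + 3.770) = 39.9 × 3.770/86.37 = 1.74 V.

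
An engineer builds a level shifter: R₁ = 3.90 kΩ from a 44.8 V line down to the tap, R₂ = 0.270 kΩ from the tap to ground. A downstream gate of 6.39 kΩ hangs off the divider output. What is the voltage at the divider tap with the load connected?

The load sits in parallel with R₂: R₂‖R_L = (270 × 6390) / (270 + 6390) = 259.1 Ω.
V_out = 44.8 × 259.1 / (3900 + 259.1) = 44.8 × 259.1/4159 = 2.79 V.

V_out ≈ 2.79 V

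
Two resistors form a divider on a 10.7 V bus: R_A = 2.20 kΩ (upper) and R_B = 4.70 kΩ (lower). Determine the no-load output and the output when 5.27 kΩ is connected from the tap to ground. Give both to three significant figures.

Open-circuit: V = 10.7 × 4.70/(2.20 + 4.70) = 7.29 V.
With the load, R_B becomes R_B‖R_L = 2.484 kΩ, so V = 10.7 × 2.484/4.684 = 5.67 V.

Unloaded: 7.29 V; loaded: 5.67 V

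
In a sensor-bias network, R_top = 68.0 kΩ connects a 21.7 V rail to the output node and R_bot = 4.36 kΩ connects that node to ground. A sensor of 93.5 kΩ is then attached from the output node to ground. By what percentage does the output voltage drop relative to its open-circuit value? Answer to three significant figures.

The divider's output (Thévenin) resistance is R_top‖R_bot = 4.097 kΩ.
Fractional drop under load = R_th/(R_th + R_L) = 4.097 / (4.097 + 93.5) = 0.04198.
So the output falls by 4.20 %.

4.20 %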